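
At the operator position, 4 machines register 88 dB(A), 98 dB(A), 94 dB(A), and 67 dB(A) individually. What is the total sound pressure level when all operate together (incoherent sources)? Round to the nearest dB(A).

100 dB(A)

For uncorrelated sources the intensities add, so convert each level to linear form, sum, and take 10·log₁₀ of the total.
Σ 10^(L/10) = 10^(88/10) + 10^(98/10) + 10^(94/10) + 10^(67/10) = 9.457e+09.
L_total = 10·log₁₀(9.457e+09) = 99.76 dB(A).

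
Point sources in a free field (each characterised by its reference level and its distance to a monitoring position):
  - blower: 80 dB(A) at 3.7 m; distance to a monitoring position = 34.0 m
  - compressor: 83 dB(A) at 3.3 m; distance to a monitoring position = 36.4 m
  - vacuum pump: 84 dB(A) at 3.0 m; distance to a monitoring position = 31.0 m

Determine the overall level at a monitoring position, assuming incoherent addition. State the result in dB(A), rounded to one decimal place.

Propagate each source to the receiver with L = L_ref − 20·log₁₀(r/r_ref), then add intensities.
blower: 80 − 20·log₁₀(34.0/3.7) = 80 − 19.27 = 60.73 dB(A).
compressor: 83 − 20·log₁₀(36.4/3.3) = 83 − 20.85 = 62.15 dB(A).
vacuum pump: 84 − 20·log₁₀(31.0/3.0) = 84 − 20.28 = 63.72 dB(A).
Σ 10^(L/10) = 5.177e+06 → L_total = 10·log₁₀(5.177e+06) = 67.14 dB(A).

67.1 dB(A)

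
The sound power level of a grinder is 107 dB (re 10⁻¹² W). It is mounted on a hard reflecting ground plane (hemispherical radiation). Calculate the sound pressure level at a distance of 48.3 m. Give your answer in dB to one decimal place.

The power spreads over a hemisphere of area 2π·r², so L_p = L_w − 10·log₁₀(2π·r²).
2π·r² = 1.466e+04 m², 10·log₁₀ of that is 41.661 dB.
L_p = 107 − 41.661 = 65.34 dB.

65.3 dB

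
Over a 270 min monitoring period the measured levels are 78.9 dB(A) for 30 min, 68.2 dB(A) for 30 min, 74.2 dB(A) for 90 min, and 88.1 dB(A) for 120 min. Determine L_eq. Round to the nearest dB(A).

L_eq = 10·log₁₀[(1/T)·Σ tᵢ·10^(Lᵢ/10)] with T = 270 min.
Σ tᵢ·10^(Lᵢ/10) = 30·10^(78.9/10) + 30·10^(68.2/10) + 90·10^(74.2/10) + 120·10^(88.1/10) = 8.237e+10.
L_eq = 10·log₁₀(8.237e+10/270) = 84.84 dB(A).

85 dB(A)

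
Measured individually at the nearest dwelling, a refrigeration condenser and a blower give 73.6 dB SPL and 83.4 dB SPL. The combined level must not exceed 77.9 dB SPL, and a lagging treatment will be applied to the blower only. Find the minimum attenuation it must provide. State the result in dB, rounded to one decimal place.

7.5 dB

The untreated sources together contribute 10^(73.6/10) = 2.291e+07, i.e. 73.60 dB SPL.
The limit corresponds to 10^(77.9/10) = 6.166e+07; subtracting the fixed part leaves 3.875e+07 for the blower, i.e. 75.88 dB SPL.
So the blower must be reduced from 83.4 to 75.88 dB SPL: IL = 7.52 dB.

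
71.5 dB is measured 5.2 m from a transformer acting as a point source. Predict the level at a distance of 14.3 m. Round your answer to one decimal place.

62.7 dB

Spherical spreading from a point source gives a 20·log₁₀(r₂/r₁) drop.
L₂ = 71.5 − 20·log₁₀(14.3/5.2) = 71.5 − 8.787 = 62.71 dB.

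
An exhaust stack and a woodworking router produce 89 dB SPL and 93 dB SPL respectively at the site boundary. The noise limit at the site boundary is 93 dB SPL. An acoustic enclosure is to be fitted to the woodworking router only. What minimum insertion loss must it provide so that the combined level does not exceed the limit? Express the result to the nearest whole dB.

Fixed contribution from the other source: Σ 10^(L/10) = 10^(89/10) = 7.943e+08 (89.00 dB SPL).
The limit corresponds to 10^(93/10) = 1.995e+09; subtracting the fixed part leaves 1.201e+09 for the woodworking router, i.e. 90.80 dB SPL.
So the woodworking router must be reduced from 93 to 90.80 dB SPL: IL = 2.20 dB.

2 dB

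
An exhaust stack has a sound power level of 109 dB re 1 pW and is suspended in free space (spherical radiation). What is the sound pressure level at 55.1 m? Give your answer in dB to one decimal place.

Free-field spherical radiation: L_p = L_w − 10·log₁₀(4π·r²), r = 55.1 m.
4π·r² = 3.815e+04 m², 10·log₁₀ of that is 45.815 dB.
L_p = 109 − 45.815 = 63.18 dB.

63.2 dB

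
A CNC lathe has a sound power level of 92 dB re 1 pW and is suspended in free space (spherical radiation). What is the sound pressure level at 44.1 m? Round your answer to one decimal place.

Free-field spherical radiation: L_p = L_w − 10·log₁₀(4π·r²), r = 44.1 m.
4π·r² = 2.444e+04 m², 10·log₁₀ of that is 43.881 dB.
L_p = 92 − 43.881 = 48.12 dB.

48.1 dB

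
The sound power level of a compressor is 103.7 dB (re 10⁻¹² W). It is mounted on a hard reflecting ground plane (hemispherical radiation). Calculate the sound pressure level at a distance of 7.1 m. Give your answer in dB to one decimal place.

78.7 dB

The power spreads over a hemisphere of area 2π·r², so L_p = L_w − 10·log₁₀(2π·r²).
2π·r² = 316.7 m², 10·log₁₀ of that is 25.007 dB.
L_p = 103.7 − 25.007 = 78.69 dB.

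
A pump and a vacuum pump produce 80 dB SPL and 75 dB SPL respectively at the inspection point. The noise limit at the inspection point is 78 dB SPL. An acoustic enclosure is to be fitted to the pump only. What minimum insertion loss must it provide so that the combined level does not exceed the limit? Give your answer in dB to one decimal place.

The untreated sources together contribute 10^(75/10) = 3.162e+07, i.e. 75.00 dB SPL.
The limit corresponds to 10^(78/10) = 6.310e+07; subtracting the fixed part leaves 3.147e+07 for the pump, i.e. 74.98 dB SPL.
So the pump must be reduced from 80 to 74.98 dB SPL: IL = 5.02 dB.

5.0 dB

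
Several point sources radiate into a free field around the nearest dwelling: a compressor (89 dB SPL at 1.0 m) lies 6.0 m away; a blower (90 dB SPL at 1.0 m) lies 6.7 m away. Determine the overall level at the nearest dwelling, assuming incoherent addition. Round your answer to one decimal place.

76.5 dB SPL

First find each source's level at the receiver (point-source: −20·log₁₀(r/r_ref)), then combine on an intensity basis.
compressor: 89 − 20·log₁₀(6.0/1.0) = 89 − 15.56 = 73.44 dB SPL.
blower: 90 − 20·log₁₀(6.7/1.0) = 90 − 16.52 = 73.48 dB SPL.
Σ 10^(L/10) = 4.434e+07 → L_total = 10·log₁₀(4.434e+07) = 76.47 dB SPL.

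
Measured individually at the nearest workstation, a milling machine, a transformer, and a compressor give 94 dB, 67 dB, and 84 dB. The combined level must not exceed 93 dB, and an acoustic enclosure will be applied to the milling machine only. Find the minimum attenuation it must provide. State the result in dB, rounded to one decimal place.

The untreated sources together contribute 10^(67/10) + 10^(84/10) = 2.562e+08, i.e. 84.09 dB.
To meet 93 dB overall, the treated milling machine may contribute at most 10^(93/10) − 2.562e+08 = 1.739e+09, i.e. 92.40 dB.
Required insertion loss = 94 − 92.40 = 1.60 dB.

1.6 dB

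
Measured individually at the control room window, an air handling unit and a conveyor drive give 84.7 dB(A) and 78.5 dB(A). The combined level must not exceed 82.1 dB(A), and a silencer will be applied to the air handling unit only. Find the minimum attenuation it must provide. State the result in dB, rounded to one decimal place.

The untreated sources together contribute 10^(78.5/10) = 7.079e+07, i.e. 78.50 dB(A).
The limit corresponds to 10^(82.1/10) = 1.622e+08; subtracting the fixed part leaves 9.139e+07 for the air handling unit, i.e. 79.61 dB(A).
Required insertion loss = 84.7 − 79.61 = 5.09 dB.

5.1 dB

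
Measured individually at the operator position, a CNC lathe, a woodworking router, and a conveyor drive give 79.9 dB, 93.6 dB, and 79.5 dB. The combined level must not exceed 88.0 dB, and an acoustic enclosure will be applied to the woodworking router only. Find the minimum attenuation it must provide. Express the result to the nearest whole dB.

7 dB

Fixed contribution from the other sources: Σ 10^(L/10) = 10^(79.9/10) + 10^(79.5/10) = 1.868e+08 (82.71 dB).
To meet 88.0 dB overall, the treated woodworking router may contribute at most 10^(88.0/10) − 1.868e+08 = 4.441e+08, i.e. 86.47 dB.
So the woodworking router must be reduced from 93.6 to 86.47 dB: IL = 7.13 dB.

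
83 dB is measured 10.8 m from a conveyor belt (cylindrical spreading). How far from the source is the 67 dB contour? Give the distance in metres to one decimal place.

430.0 m

The 16.0 dB drop corresponds to a distance ratio of 10^(16.0/10) for a line source.
r₂ = 10.8·10^((83−67)/10) = 10.8·10^(16.0/10) = 429.96 m.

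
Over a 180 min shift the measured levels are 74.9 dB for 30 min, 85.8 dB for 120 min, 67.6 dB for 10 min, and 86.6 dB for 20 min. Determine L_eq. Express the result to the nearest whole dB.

The energy average is taken in the linear domain: L_eq = 10·log₁₀[(Σ tᵢ·10^(Lᵢ/10))/T], T = 180 min.
Σ tᵢ·10^(Lᵢ/10) = 30·10^(74.9/10) + 120·10^(85.8/10) + 10·10^(67.6/10) + 20·10^(86.6/10) = 5.575e+10.
L_eq = 10·log₁₀(5.575e+10/180) = 84.91 dB.

85 dB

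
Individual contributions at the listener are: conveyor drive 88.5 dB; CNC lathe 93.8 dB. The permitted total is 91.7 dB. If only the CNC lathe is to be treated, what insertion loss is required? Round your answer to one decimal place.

4.9 dB

The untreated sources together contribute 10^(88.5/10) = 7.079e+08, i.e. 88.50 dB.
The limit corresponds to 10^(91.7/10) = 1.479e+09; subtracting the fixed part leaves 7.712e+08 for the CNC lathe, i.e. 88.87 dB.
So the CNC lathe must be reduced from 93.8 to 88.87 dB: IL = 4.93 dB.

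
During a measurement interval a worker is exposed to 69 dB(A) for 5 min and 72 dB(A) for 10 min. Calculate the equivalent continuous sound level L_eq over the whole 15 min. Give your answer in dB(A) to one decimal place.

Weight each interval's intensity by its duration and average over T = 15 min:
Σ tᵢ·10^(Lᵢ/10) = 5·10^(69/10) + 10·10^(72/10) = 1.982e+08.
L_eq = 10·log₁₀(1.982e+08/15) = 71.21 dB(A).

71.2 dB(A)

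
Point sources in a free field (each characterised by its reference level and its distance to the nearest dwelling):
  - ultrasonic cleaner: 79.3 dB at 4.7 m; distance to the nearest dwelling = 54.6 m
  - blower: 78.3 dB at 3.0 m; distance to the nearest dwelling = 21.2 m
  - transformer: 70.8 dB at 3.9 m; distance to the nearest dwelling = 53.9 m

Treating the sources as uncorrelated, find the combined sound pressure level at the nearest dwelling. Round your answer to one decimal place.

Apply inverse-square spreading to bring every level to the receiver, then sum 10^(L/10).
ultrasonic cleaner: 79.3 − 20·log₁₀(54.6/4.7) = 79.3 − 21.30 = 58.00 dB.
blower: 78.3 − 20·log₁₀(21.2/3.0) = 78.3 − 16.98 = 61.32 dB.
transformer: 70.8 − 20·log₁₀(53.9/3.9) = 70.8 − 22.81 = 47.99 dB.
Σ 10^(L/10) = 2.047e+06 → L_total = 10·log₁₀(2.047e+06) = 63.11 dB.

63.1 dB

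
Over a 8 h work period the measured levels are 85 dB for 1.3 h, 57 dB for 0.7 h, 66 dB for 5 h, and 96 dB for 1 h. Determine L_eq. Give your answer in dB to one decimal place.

L_eq = 10·log₁₀[(1/T)·Σ tᵢ·10^(Lᵢ/10)] with T = 8 h.
Σ tᵢ·10^(Lᵢ/10) = 1.3·10^(85/10) + 0.7·10^(57/10) + 5·10^(66/10) + 1·10^(96/10) = 4.412e+09.
L_eq = 10·log₁₀(4.412e+09/8) = 87.42 dB.

87.4 dB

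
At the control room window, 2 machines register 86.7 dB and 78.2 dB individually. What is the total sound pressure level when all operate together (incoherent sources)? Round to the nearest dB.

Incoherent sources combine by intensity addition: L_total = 10·log₁₀(Σ 10^(L_i/10)).
Σ 10^(L/10) = 10^(86.7/10) + 10^(78.2/10) = 5.338e+08.
L_total = 10·log₁₀(5.338e+08) = 87.27 dB.

87 dB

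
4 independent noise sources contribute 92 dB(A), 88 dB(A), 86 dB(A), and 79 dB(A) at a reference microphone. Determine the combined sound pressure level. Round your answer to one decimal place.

For uncorrelated sources the intensities add, so convert each level to linear form, sum, and take 10·log₁₀ of the total.
Σ 10^(L/10) = 10^(92/10) + 10^(88/10) + 10^(86/10) + 10^(79/10) = 2.693e+09.
L_total = 10·log₁₀(2.693e+09) = 94.30 dB(A).

94.3 dB(A)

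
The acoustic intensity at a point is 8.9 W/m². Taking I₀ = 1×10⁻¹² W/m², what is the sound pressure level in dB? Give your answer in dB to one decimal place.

L = 10·log₁₀(I/I₀) = 10·log₁₀(8.9/10⁻¹²) = 10·log₁₀(8.9×10^12).
L = 10·(0.9494 + 12) = 129.49 dB.

129.5 dB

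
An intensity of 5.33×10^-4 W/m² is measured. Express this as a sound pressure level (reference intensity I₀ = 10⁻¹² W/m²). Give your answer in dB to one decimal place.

I/I₀ = 5.33×10^-4/10⁻¹² = 5.33×10^8, and L = 10·log₁₀(I/I₀).
L = 10·(0.7267 + 8) = 87.27 dB.

87.3 dB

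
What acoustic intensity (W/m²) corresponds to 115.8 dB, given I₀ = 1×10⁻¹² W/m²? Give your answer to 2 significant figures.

L = 10·log₁₀(I/I₀) ⇒ I = I₀·10^(L/10) = 10⁻¹² × 10^11.58.

0.38 W/m²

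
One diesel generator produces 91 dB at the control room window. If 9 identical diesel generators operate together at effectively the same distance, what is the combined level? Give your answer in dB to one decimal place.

100.5 dB

N identical incoherent sources raise the level by 10·log₁₀ N.
L_total = 91 + 10·log₁₀(9) = 91 + 9.542 = 100.54 dB.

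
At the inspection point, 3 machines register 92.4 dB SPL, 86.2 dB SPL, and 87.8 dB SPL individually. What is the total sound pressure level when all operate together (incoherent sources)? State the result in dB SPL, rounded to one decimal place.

94.4 dB SPL

For uncorrelated sources the intensities add, so convert each level to linear form, sum, and take 10·log₁₀ of the total.
Σ 10^(L/10) = 10^(92.4/10) + 10^(86.2/10) + 10^(87.8/10) = 2.757e+09.
L_total = 10·log₁₀(2.757e+09) = 94.40 dB SPL.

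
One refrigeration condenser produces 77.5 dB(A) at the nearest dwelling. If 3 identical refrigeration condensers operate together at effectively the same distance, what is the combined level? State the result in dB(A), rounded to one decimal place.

82.3 dB(A)

L_total = L₁ + 10·log₁₀ N for N identical incoherent sources.
L_total = 77.5 + 10·log₁₀(3) = 77.5 + 4.771 = 82.27 dB(A).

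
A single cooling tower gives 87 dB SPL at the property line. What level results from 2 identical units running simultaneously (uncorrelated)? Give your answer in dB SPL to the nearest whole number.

L_total = L₁ + 10·log₁₀ N for N identical incoherent sources.
L_total = 87 + 10·log₁₀(2) = 87 + 3.010 = 90.01 dB SPL.

90 dB SPL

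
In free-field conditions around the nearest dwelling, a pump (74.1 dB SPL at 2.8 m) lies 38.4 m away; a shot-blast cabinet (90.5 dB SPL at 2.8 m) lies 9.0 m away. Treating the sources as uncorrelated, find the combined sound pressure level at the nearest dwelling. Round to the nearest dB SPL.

80 dB SPL

Propagate each source to the receiver with L = L_ref − 20·log₁₀(r/r_ref), then add intensities.
pump: 74.1 − 20·log₁₀(38.4/2.8) = 74.1 − 22.74 = 51.36 dB SPL.
shot-blast cabinet: 90.5 − 20·log₁₀(9.0/2.8) = 90.5 − 10.14 = 80.36 dB SPL.
Σ 10^(L/10) = 1.087e+08 → L_total = 10·log₁₀(1.087e+08) = 80.36 dB SPL.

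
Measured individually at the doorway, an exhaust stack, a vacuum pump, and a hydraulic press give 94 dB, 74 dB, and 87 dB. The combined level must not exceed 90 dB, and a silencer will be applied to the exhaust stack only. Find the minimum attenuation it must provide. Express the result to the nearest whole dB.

7 dB

The untreated sources together contribute 10^(74/10) + 10^(87/10) = 5.263e+08, i.e. 87.21 dB.
The limit corresponds to 10^(90/10) = 1.000e+09; subtracting the fixed part leaves 4.737e+08 for the exhaust stack, i.e. 86.75 dB.
So the exhaust stack must be reduced from 94 to 86.75 dB: IL = 7.25 dB.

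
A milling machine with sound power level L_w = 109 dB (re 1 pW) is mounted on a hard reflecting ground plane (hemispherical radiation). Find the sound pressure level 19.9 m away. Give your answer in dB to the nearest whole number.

L_p = L_w − 10·log₁₀(2π·r²) with r = 19.9 m.
2π·r² = 2488 m², 10·log₁₀ of that is 33.959 dB.
L_p = 109 − 33.959 = 75.04 dB.

75 dB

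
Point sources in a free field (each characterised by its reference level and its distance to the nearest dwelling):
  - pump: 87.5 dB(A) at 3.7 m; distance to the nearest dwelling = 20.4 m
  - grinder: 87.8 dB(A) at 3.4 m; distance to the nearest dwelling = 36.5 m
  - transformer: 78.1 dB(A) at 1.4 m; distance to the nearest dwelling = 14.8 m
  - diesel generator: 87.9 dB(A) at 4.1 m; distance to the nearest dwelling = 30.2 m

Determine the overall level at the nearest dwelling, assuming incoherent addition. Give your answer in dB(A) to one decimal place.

75.5 dB(A)

Propagate each source to the receiver with L = L_ref − 20·log₁₀(r/r_ref), then add intensities.
pump: 87.5 − 20·log₁₀(20.4/3.7) = 87.5 − 14.83 = 72.67 dB(A).
grinder: 87.8 − 20·log₁₀(36.5/3.4) = 87.8 − 20.62 = 67.18 dB(A).
transformer: 78.1 − 20·log₁₀(14.8/1.4) = 78.1 − 20.48 = 57.62 dB(A).
diesel generator: 87.9 − 20·log₁₀(30.2/4.1) = 87.9 − 17.34 = 70.56 dB(A).
Σ 10^(L/10) = 3.567e+07 → L_total = 10·log₁₀(3.567e+07) = 75.52 dB(A).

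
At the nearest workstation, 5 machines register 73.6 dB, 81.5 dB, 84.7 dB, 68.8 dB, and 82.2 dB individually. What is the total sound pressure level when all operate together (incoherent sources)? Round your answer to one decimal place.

88.0 dB

Incoherent sources combine by intensity addition: L_total = 10·log₁₀(Σ 10^(L_i/10)).
Σ 10^(L/10) = 10^(73.6/10) + 10^(81.5/10) + 10^(84.7/10) + 10^(68.8/10) + 10^(82.2/10) = 6.328e+08.
L_total = 10·log₁₀(6.328e+08) = 88.01 dB.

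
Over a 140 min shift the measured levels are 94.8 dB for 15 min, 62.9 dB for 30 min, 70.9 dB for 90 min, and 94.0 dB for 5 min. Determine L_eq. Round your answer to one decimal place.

Weight each interval's intensity by its duration and average over T = 140 min:
Σ tᵢ·10^(Lᵢ/10) = 15·10^(94.8/10) + 30·10^(62.9/10) + 90·10^(70.9/10) + 5·10^(94.0/10) = 5.902e+10.
L_eq = 10·log₁₀(5.902e+10/140) = 86.25 dB.

86.2 dB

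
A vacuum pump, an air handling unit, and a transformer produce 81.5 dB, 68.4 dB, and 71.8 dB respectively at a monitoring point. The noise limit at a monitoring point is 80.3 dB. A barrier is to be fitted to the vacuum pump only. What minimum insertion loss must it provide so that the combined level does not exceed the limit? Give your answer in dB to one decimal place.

2.2 dB

Fixed contribution from the other sources: Σ 10^(L/10) = 10^(68.4/10) + 10^(71.8/10) = 2.205e+07 (73.43 dB).
To meet 80.3 dB overall, the treated vacuum pump may contribute at most 10^(80.3/10) − 2.205e+07 = 8.510e+07, i.e. 79.30 dB.
Required insertion loss = 81.5 − 79.30 = 2.20 dB.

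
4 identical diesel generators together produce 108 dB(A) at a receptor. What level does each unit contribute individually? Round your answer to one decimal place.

102.0 dB(A)

Dividing the total intensity by 4 lowers the level by 10·log₁₀ 4 = 6.021 dB: L₁ = 108 − 6.021.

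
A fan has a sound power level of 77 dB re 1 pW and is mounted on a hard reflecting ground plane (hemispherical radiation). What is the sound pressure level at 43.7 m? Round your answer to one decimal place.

36.2 dB

The power spreads over a hemisphere of area 2π·r², so L_p = L_w − 10·log₁₀(2π·r²).
2π·r² = 1.2e+04 m², 10·log₁₀ of that is 40.791 dB.
L_p = 77 − 40.791 = 36.21 dB.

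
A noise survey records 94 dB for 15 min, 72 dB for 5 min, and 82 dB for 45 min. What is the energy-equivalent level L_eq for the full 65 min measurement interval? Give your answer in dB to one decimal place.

L_eq = 10·log₁₀[(1/T)·Σ tᵢ·10^(Lᵢ/10)] with T = 65 min.
Σ tᵢ·10^(Lᵢ/10) = 15·10^(94/10) + 5·10^(72/10) + 45·10^(82/10) = 4.489e+10.
L_eq = 10·log₁₀(4.489e+10/65) = 88.39 dB.

88.4 dB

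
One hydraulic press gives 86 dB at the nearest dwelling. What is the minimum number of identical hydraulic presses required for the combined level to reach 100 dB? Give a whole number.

N identical sources give L₁ + 10·log₁₀ N, so require 10·log₁₀ N ≥ 100 − 86 = 14.0 dB.
N ≥ 10^(14.0/10) = 25.119, so N = 26.

26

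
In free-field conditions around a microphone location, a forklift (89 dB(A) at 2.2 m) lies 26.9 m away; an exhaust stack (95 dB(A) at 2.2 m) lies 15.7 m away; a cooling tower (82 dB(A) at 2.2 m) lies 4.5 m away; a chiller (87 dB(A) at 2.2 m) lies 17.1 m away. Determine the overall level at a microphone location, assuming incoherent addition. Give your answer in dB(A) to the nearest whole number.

First find each source's level at the receiver (point-source: −20·log₁₀(r/r_ref)), then combine on an intensity basis.
forklift: 89 − 20·log₁₀(26.9/2.2) = 89 − 21.75 = 67.25 dB(A).
exhaust stack: 95 − 20·log₁₀(15.7/2.2) = 95 − 17.07 = 77.93 dB(A).
cooling tower: 82 − 20·log₁₀(4.5/2.2) = 82 − 6.22 = 75.78 dB(A).
chiller: 87 − 20·log₁₀(17.1/2.2) = 87 − 17.81 = 69.19 dB(A).
Σ 10^(L/10) = 1.136e+08 → L_total = 10·log₁₀(1.136e+08) = 80.55 dB(A).

81 dB(A)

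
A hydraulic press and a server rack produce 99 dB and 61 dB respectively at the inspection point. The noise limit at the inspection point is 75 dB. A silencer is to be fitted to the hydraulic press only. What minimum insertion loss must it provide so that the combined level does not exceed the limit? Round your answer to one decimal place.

Everything except the hydraulic press sums to 10^(61/10) = 1.259e+06 in linear terms, 61.00 dB.
The limit corresponds to 10^(75/10) = 3.162e+07; subtracting the fixed part leaves 3.036e+07 for the hydraulic press, i.e. 74.82 dB.
So the hydraulic press must be reduced from 99 to 74.82 dB: IL = 24.18 dB.

24.2 dB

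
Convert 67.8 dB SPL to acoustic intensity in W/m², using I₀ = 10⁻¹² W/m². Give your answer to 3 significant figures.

L = 10·log₁₀(I/I₀) ⇒ I = I₀·10^(L/10) = 10⁻¹² × 10^6.78.

6.03e-06 W/m²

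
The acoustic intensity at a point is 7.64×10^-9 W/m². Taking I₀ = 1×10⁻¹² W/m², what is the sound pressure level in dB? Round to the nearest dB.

I/I₀ = 7.64×10^-9/10⁻¹² = 7.64×10^3, and L = 10·log₁₀(I/I₀).
L = 10·(0.8831 + 3) = 38.83 dB.

39 dB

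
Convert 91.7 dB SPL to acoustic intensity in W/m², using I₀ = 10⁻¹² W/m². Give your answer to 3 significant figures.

I/I₀ = 10^(91.7/10) = 1.479e+09, so I = 1.479e+09 × 10⁻¹² W/m².

0.00148 W/m²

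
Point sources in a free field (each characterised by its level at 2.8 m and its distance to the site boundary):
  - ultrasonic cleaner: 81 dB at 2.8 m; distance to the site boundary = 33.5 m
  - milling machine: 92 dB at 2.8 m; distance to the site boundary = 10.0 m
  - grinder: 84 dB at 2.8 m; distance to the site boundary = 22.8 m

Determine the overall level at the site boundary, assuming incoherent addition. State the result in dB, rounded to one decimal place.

Propagate each source to the receiver with L = L_ref − 20·log₁₀(r/r_ref), then add intensities.
ultrasonic cleaner: 81 − 20·log₁₀(33.5/2.8) = 81 − 21.56 = 59.44 dB.
milling machine: 92 − 20·log₁₀(10.0/2.8) = 92 − 11.06 = 80.94 dB.
grinder: 84 − 20·log₁₀(22.8/2.8) = 84 − 18.22 = 65.78 dB.
Σ 10^(L/10) = 1.289e+08 → L_total = 10·log₁₀(1.289e+08) = 81.10 dB.

81.1 dB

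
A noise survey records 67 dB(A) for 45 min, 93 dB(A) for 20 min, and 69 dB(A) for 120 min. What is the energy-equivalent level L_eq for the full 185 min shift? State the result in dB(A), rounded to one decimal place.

83.5 dB(A)

Weight each interval's intensity by its duration and average over T = 185 min:
Σ tᵢ·10^(Lᵢ/10) = 45·10^(67/10) + 20·10^(93/10) + 120·10^(69/10) = 4.108e+10.
L_eq = 10·log₁₀(4.108e+10/185) = 83.47 dB(A).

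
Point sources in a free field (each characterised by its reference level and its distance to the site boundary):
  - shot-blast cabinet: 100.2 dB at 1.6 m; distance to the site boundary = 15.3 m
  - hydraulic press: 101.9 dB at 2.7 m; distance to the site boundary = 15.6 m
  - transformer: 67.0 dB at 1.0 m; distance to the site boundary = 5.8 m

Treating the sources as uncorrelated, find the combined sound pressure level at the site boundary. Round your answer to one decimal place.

87.6 dB

First find each source's level at the receiver (point-source: −20·log₁₀(r/r_ref)), then combine on an intensity basis.
shot-blast cabinet: 100.2 − 20·log₁₀(15.3/1.6) = 100.2 − 19.61 = 80.59 dB.
hydraulic press: 101.9 − 20·log₁₀(15.6/2.7) = 101.9 − 15.24 = 86.66 dB.
transformer: 67.0 − 20·log₁₀(5.8/1.0) = 67.0 − 15.27 = 51.73 dB.
Σ 10^(L/10) = 5.786e+08 → L_total = 10·log₁₀(5.786e+08) = 87.62 dB.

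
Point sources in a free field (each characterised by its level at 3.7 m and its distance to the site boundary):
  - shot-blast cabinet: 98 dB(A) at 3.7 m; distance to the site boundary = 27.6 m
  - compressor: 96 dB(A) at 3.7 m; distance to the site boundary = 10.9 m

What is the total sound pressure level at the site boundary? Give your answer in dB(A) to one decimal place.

Propagate each source to the receiver with L = L_ref − 20·log₁₀(r/r_ref), then add intensities.
shot-blast cabinet: 98 − 20·log₁₀(27.6/3.7) = 98 − 17.45 = 80.55 dB(A).
compressor: 96 − 20·log₁₀(10.9/3.7) = 96 − 9.38 = 86.62 dB(A).
Σ 10^(L/10) = 5.721e+08 → L_total = 10·log₁₀(5.721e+08) = 87.57 dB(A).

87.6 dB(A)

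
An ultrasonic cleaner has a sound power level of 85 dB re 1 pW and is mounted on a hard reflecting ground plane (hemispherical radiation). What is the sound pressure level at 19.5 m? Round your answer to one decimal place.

Free-field hemispherical radiation: L_p = L_w − 10·log₁₀(2π·r²), r = 19.5 m.
2π·r² = 2389 m², 10·log₁₀ of that is 33.782 dB.
L_p = 85 − 33.782 = 51.22 dB.

51.2 dB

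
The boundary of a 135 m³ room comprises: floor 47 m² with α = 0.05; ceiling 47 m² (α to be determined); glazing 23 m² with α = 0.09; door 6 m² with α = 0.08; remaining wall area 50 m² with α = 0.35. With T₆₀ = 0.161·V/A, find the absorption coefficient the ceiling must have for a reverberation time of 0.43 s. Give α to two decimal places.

A = 0.161·V/T₆₀ = 0.161·135/0.43 = 50.55 m² sabins.
Absorption from the other surfaces = 47·0.05 + 23·0.09 + 6·0.08 + 50·0.35 = 22.40 m², so the ceiling must supply 28.15 m² over 47 m².
α = 28.15/47 = 0.599.

0.60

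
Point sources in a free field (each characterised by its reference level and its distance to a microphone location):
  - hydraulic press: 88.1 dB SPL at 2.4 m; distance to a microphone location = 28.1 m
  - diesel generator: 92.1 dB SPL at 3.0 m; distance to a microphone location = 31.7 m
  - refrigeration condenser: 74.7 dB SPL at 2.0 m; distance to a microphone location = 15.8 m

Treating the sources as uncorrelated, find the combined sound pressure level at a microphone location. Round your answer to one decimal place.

Apply inverse-square spreading to bring every level to the receiver, then sum 10^(L/10).
hydraulic press: 88.1 − 20·log₁₀(28.1/2.4) = 88.1 − 21.37 = 66.73 dB SPL.
diesel generator: 92.1 − 20·log₁₀(31.7/3.0) = 92.1 − 20.48 = 71.62 dB SPL.
refrigeration condenser: 74.7 − 20·log₁₀(15.8/2.0) = 74.7 − 17.95 = 56.75 dB SPL.
Σ 10^(L/10) = 1.971e+07 → L_total = 10·log₁₀(1.971e+07) = 72.95 dB SPL.

72.9 dB SPL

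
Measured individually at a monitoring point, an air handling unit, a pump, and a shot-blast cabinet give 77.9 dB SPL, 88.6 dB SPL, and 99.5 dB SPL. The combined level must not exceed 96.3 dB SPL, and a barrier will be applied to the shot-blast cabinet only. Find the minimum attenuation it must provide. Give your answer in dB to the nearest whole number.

4 dB

Fixed contribution from the other sources: Σ 10^(L/10) = 10^(77.9/10) + 10^(88.6/10) = 7.861e+08 (88.95 dB SPL).
To meet 96.3 dB SPL overall, the treated shot-blast cabinet may contribute at most 10^(96.3/10) − 7.861e+08 = 3.480e+09, i.e. 95.42 dB SPL.
So the shot-blast cabinet must be reduced from 99.5 to 95.42 dB SPL: IL = 4.08 dB.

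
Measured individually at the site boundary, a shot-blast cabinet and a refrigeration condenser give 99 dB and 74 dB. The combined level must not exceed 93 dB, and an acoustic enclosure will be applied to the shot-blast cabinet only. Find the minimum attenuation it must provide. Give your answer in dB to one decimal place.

6.1 dB

Everything except the shot-blast cabinet sums to 10^(74/10) = 2.512e+07 in linear terms, 74.00 dB.
To meet 93 dB overall, the treated shot-blast cabinet may contribute at most 10^(93/10) − 2.512e+07 = 1.970e+09, i.e. 92.94 dB.
So the shot-blast cabinet must be reduced from 99 to 92.94 dB: IL = 6.06 dB.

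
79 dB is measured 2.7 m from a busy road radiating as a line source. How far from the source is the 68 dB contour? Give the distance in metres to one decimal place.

For a line source L₁ − L₂ = 10·log₁₀(r₂/r₁), so r₂ = r₁·10^((L₁−L₂)/10).
r₂ = 2.7·10^((79−68)/10) = 2.7·10^(11.0/10) = 33.99 m.

34.0 m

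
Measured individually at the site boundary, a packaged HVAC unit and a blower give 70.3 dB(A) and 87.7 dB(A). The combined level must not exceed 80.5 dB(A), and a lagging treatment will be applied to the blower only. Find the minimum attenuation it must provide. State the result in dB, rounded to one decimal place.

7.6 dB

Everything except the blower sums to 10^(70.3/10) = 1.072e+07 in linear terms, 70.30 dB(A).
To meet 80.5 dB(A) overall, the treated blower may contribute at most 10^(80.5/10) − 1.072e+07 = 1.015e+08, i.e. 80.06 dB(A).
Required insertion loss = 87.7 − 80.06 = 7.64 dB.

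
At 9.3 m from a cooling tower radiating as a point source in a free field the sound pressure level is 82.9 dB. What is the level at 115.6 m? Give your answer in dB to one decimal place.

61.0 dB

Spherical spreading from a point source gives a 20·log₁₀(r₂/r₁) drop.
L₂ = 82.9 − 20·log₁₀(115.6/9.3) = 82.9 − 21.889 = 61.01 dB.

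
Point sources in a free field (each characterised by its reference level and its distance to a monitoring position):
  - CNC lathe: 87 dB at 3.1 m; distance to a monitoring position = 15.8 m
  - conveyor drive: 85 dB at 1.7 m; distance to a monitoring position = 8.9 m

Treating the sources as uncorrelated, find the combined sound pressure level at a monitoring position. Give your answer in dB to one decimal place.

74.9 dB

Apply inverse-square spreading to bring every level to the receiver, then sum 10^(L/10).
CNC lathe: 87 − 20·log₁₀(15.8/3.1) = 87 − 14.15 = 72.85 dB.
conveyor drive: 85 − 20·log₁₀(8.9/1.7) = 85 − 14.38 = 70.62 dB.
Σ 10^(L/10) = 3.083e+07 → L_total = 10·log₁₀(3.083e+07) = 74.89 dB.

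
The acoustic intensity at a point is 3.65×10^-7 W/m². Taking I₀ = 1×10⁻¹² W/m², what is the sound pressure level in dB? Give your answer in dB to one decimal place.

Dividing by I₀ shifts the exponent by 12: I/I₀ = 3.65×10^5.
L = 10·(0.5623 + 5) = 55.62 dB.

55.6 dB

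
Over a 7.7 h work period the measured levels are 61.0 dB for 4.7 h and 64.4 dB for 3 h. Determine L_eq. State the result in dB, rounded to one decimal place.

62.7 dB

L_eq = 10·log₁₀[(1/T)·Σ tᵢ·10^(Lᵢ/10)] with T = 7.7 h.
Σ tᵢ·10^(Lᵢ/10) = 4.7·10^(61.0/10) + 3·10^(64.4/10) = 1.418e+07.
L_eq = 10·log₁₀(1.418e+07/7.7) = 62.65 dB.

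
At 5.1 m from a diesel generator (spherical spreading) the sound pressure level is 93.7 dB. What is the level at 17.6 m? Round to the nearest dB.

Spherical spreading from a point source gives a 20·log₁₀(r₂/r₁) drop.
L₂ = 93.7 − 20·log₁₀(17.6/5.1) = 93.7 − 10.759 = 82.94 dB.

83 dB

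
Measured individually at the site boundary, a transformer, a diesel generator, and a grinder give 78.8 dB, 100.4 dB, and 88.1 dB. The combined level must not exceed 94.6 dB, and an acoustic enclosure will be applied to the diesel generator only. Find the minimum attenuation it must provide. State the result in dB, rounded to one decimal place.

The untreated sources together contribute 10^(78.8/10) + 10^(88.1/10) = 7.215e+08, i.e. 88.58 dB.
The limit corresponds to 10^(94.6/10) = 2.884e+09; subtracting the fixed part leaves 2.163e+09 for the diesel generator, i.e. 93.35 dB.
Required insertion loss = 100.4 − 93.35 = 7.05 dB.

7.1 dB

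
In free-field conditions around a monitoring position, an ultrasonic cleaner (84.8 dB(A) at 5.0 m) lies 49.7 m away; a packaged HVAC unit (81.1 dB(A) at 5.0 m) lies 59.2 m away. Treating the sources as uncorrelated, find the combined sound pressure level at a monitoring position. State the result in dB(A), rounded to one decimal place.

First find each source's level at the receiver (point-source: −20·log₁₀(r/r_ref)), then combine on an intensity basis.
ultrasonic cleaner: 84.8 − 20·log₁₀(49.7/5.0) = 84.8 − 19.95 = 64.85 dB(A).
packaged HVAC unit: 81.1 − 20·log₁₀(59.2/5.0) = 81.1 − 21.47 = 59.63 dB(A).
Σ 10^(L/10) = 3.975e+06 → L_total = 10·log₁₀(3.975e+06) = 65.99 dB(A).

66.0 dB(A)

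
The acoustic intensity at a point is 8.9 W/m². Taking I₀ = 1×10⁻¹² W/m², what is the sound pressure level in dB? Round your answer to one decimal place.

129.5 dB

L = 10·log₁₀(I/I₀) = 10·log₁₀(8.9/10⁻¹²) = 10·log₁₀(8.9×10^12).
L = 10·(0.9494 + 12) = 129.49 dB.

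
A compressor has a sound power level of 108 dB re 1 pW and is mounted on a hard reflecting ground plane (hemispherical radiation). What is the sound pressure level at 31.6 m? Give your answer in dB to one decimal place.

70.0 dB

The power spreads over a hemisphere of area 2π·r², so L_p = L_w − 10·log₁₀(2π·r²).
2π·r² = 6274 m², 10·log₁₀ of that is 37.976 dB.
L_p = 108 − 37.976 = 70.02 dB.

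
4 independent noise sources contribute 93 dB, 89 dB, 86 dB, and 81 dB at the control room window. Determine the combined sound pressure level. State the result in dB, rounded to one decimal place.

95.2 dB

For uncorrelated sources the intensities add, so convert each level to linear form, sum, and take 10·log₁₀ of the total.
Σ 10^(L/10) = 10^(93/10) + 10^(89/10) + 10^(86/10) + 10^(81/10) = 3.314e+09.
L_total = 10·log₁₀(3.314e+09) = 95.20 dB.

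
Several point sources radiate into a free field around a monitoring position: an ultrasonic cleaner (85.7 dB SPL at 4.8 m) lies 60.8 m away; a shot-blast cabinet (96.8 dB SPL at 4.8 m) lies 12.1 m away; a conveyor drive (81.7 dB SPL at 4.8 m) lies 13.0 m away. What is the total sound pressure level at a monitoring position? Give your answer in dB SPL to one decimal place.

88.9 dB SPL

Apply inverse-square spreading to bring every level to the receiver, then sum 10^(L/10).
ultrasonic cleaner: 85.7 − 20·log₁₀(60.8/4.8) = 85.7 − 22.05 = 63.65 dB SPL.
shot-blast cabinet: 96.8 − 20·log₁₀(12.1/4.8) = 96.8 − 8.03 = 88.77 dB SPL.
conveyor drive: 81.7 − 20·log₁₀(13.0/4.8) = 81.7 − 8.65 = 73.05 dB SPL.
Σ 10^(L/10) = 7.757e+08 → L_total = 10·log₁₀(7.757e+08) = 88.90 dB SPL.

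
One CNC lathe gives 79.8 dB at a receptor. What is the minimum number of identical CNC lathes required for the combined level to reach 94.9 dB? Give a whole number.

The shortfall is 94.9 − 79.8 = 15.1 dB, and N units add 10·log₁₀ N, so need 10·log₁₀ N ≥ 15.1.
N ≥ 10^(15.1/10) = 32.359, so N = 33.

33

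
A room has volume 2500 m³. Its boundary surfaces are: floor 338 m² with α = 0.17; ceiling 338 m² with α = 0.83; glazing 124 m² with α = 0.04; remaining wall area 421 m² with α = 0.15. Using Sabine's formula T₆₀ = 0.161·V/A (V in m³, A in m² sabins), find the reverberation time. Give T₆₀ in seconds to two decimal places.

Total absorption A = 338·0.17 + 338·0.83 + 124·0.04 + 421·0.15 = 406.11 m² sabins.
T₆₀ = 0.161·V/A = 0.161·2500/406.11 = 0.991 s.

0.99 s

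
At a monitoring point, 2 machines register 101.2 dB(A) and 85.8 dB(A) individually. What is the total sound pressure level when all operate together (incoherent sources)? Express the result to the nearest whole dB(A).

For uncorrelated sources the intensities add, so convert each level to linear form, sum, and take 10·log₁₀ of the total.
Σ 10^(L/10) = 10^(101.2/10) + 10^(85.8/10) = 1.356e+10.
L_total = 10·log₁₀(1.356e+10) = 101.32 dB(A).

101 dB(A)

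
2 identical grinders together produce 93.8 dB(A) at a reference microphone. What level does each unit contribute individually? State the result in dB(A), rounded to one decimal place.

Dividing the total intensity by 2 lowers the level by 10·log₁₀ 2 = 3.010 dB: L₁ = 93.8 − 3.010.

90.8 dB(A)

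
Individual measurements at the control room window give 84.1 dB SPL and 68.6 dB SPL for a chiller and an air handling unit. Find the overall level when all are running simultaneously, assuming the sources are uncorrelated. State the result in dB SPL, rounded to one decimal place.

For uncorrelated sources the intensities add, so convert each level to linear form, sum, and take 10·log₁₀ of the total.
Σ 10^(L/10) = 10^(84.1/10) + 10^(68.6/10) = 2.643e+08.
L_total = 10·log₁₀(2.643e+08) = 84.22 dB SPL.

84.2 dB SPL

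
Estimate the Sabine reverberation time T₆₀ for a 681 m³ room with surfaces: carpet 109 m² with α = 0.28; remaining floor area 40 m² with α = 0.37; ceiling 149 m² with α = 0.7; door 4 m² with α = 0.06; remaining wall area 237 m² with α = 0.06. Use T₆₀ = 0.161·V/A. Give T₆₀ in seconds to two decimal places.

A = Σ Sᵢαᵢ = 109·0.28 + 40·0.37 + 149·0.7 + 4·0.06 + 237·0.06 = 164.08 m².
T₆₀ = 0.161 × 681 / 164.08 = 0.668 s.

0.67 s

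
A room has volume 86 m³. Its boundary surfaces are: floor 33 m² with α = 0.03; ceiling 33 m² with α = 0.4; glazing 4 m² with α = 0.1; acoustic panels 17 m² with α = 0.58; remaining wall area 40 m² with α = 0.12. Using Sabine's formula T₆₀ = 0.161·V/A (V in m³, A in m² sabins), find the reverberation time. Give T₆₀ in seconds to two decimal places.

A = Σ Sᵢαᵢ = 33·0.03 + 33·0.4 + 4·0.1 + 17·0.58 + 40·0.12 = 29.25 m².
T₆₀ = 0.161 × 86 / 29.25 = 0.473 s.

0.47 s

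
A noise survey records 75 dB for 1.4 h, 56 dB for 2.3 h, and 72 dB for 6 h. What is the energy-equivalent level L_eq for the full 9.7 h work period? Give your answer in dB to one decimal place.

71.6 dB

Weight each interval's intensity by its duration and average over T = 9.7 h:
Σ tᵢ·10^(Lᵢ/10) = 1.4·10^(75/10) + 2.3·10^(56/10) + 6·10^(72/10) = 1.403e+08.
L_eq = 10·log₁₀(1.403e+08/9.7) = 71.60 dB.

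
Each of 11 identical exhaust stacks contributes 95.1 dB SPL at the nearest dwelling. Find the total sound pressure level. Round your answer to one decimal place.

105.5 dB SPL

With 11 equal, uncorrelated contributions the intensity is 11× that of one unit, giving a rise of 10·log₁₀ 11.
L_total = 95.1 + 10·log₁₀(11) = 95.1 + 10.414 = 105.51 dB SPL.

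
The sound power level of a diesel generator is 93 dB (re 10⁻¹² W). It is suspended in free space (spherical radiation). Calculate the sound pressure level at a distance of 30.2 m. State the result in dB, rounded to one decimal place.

52.4 dB

L_p = L_w − 10·log₁₀(4π·r²) with r = 30.2 m.
4π·r² = 1.146e+04 m², 10·log₁₀ of that is 40.592 dB.
L_p = 93 − 40.592 = 52.41 dB.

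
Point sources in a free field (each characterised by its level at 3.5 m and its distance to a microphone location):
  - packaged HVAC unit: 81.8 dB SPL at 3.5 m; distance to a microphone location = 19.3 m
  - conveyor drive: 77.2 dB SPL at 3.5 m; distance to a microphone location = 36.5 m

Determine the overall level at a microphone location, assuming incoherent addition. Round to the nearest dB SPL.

67 dB SPL

Propagate each source to the receiver with L = L_ref − 20·log₁₀(r/r_ref), then add intensities.
packaged HVAC unit: 81.8 − 20·log₁₀(19.3/3.5) = 81.8 − 14.83 = 66.97 dB SPL.
conveyor drive: 77.2 − 20·log₁₀(36.5/3.5) = 77.2 − 20.36 = 56.84 dB SPL.
Σ 10^(L/10) = 5.460e+06 → L_total = 10·log₁₀(5.460e+06) = 67.37 dB SPL.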